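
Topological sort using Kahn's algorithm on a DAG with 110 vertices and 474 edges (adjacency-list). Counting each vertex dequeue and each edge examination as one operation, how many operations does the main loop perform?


Kahn's algorithm:
  1. Compute in-degrees: O(V + E)
  2. Process queue: each vertex dequeued once (O(V))
     each edge examined once (O(E))
Total = V + E = 110 + 474 = 584


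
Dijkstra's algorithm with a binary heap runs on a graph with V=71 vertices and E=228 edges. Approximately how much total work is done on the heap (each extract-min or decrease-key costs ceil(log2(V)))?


Dijkstra with a binary heap: each vertex is extracted once, each edge may relax once.
Each heap operation costs O(log V).
V + E = 71 + 228 = 299
ceil(log2(71)) = 7 (since 2^6 = 64 < 71 <= 128 = 2^7)
Total heap work = (V+E) * ceil(log2(V)) = 299 * 7 = 2093


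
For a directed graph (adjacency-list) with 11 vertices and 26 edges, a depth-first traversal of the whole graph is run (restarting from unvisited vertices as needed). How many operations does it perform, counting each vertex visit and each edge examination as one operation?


A full DFS traversal visits each vertex once and examines each edge once.
V = 11
E = 26
Sum = 11 + 26 = 37


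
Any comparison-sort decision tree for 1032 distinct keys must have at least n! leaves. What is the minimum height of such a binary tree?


A binary decision tree of height h has at most 2^h leaves and needs at least n! of them, so h >= ceil(log2(n!)).
1032! is far too large to multiply out, so use Stirling's series:
  ln(n!) ~ n ln n - n + (1/2) ln(2 pi n) + 1/(12n)  (error below 1/(360 n^3), negligible here)
  ln(1032) = 6.9392539
  n ln n = 1032 * 6.9392539 = 7161.3100
  (1/2) ln(2 pi * 1032) = (1/2) ln(6484.2472) = 4.3886
  1/(12*1032) = 0.0001
  ln(1032!) ~ 7161.3100 - 1032 + 4.3886 + 0.0001 = 6133.6987
Convert to base 2: log2(1032!) = 6133.6987 / ln 2 = 6133.6987 / 0.69314718 = 8849.0567
ceil(8849.0567) = 8850


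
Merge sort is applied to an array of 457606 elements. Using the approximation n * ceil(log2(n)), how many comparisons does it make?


Merge sort divides the array into halves recursively.
Number of levels = ceil(log2(457606)) = 19
At each level, approximately n = 457606 comparisons are needed for merging.
Total comparisons ~ n * ceil(log2(n)) = 457606 * 19 = 8694514


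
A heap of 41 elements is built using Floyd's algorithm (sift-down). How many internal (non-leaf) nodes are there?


Leaf nodes occupy roughly half the array.
Sift-down is called for each internal node, starting from the last one.
Internal nodes = floor(n/2) = floor(41/2) = 20


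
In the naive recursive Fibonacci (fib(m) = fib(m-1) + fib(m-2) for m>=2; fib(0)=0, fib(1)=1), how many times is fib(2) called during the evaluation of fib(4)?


Let N(m) = number of times fib(m) is called while evaluating fib(4).
N(4) = 1 (the initial call).
N(3) = 1 (only fib(4) calls it).
For 1 <= m <= 2: fib(m) is called by fib(m+1) and fib(m+2), so
  N(m) = N(m+1) + N(m+2).
fib(0) is called only by fib(2), so N(0) = N(2).
Walk down from m=4:
  N(4)=1, N(3)=1, N(2)=2
N(2) = 2


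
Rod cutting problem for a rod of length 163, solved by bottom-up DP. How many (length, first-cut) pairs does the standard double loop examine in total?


For each subproblem length i = 1..163, the inner loop considers i possible first cuts.
Total = 1 + 2 + ... + 163
= 163*(163+1)/2
= 163*164/2 = 13366


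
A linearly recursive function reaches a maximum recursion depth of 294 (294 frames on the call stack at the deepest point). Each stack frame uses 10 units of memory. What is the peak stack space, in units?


Maximum recursion depth = 294 frames
Memory per frame = 10 units
Total stack space = depth * frame_size
= 294 * 10 = 2940


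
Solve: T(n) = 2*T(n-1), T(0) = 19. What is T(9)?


Unrolling:
T(9) = 2*T(8) = 2^2*T(7) = ... = 2^9*T(0)
= 2^9 * 19
= 512 * 19 = 9728


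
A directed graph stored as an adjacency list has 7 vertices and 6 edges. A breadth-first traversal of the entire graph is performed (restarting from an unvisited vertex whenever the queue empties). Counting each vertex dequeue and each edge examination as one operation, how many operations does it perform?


A full BFS traversal dequeues each vertex once and examines each edge once.
Vertex visits: 7
Edge visits: 6
V + E = 7 + 6 = 13


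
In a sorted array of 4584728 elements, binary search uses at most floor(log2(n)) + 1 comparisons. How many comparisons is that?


Halving sequence: 4584728 -> 2292364 -> 1146182 -> 573091 -> 286545 -> 143272 -> 71636 -> 35818 -> 17909 -> 8954 -> 4477 -> 2238 -> 1119 -> 559 -> 279 -> 139 -> 69 -> 34 -> 17 -> 8 -> 4 -> 2 -> 1
Number of halvings = 22
Max comparisons = 22 + 1 = 23


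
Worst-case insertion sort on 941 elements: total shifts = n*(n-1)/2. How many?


Sum of shifts = 1 + 2 + 3 + ... + 940
= 941 * 940 / 2
= 884540 / 2
= 442270


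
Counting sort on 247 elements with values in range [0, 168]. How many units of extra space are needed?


Output array size: 247 (to store sorted result)
Count array size: 169 (one slot per possible value, range 0 to 168)
Total extra space = 247 + 169 = 416


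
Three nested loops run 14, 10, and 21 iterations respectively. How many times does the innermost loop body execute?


Loop 1 (outermost): 14 iterations
Loop 2 (middle): 10 iterations per outer
Loop 3 (innermost): 21 iterations per middle
Total = 14 * 10 * 21 = 2940


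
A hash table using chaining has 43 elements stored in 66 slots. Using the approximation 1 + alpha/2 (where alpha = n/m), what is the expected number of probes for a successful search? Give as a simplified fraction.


Load factor alpha = n/m = 43/66
Expected probes = 1 + alpha/2 = 1 + 43/(2*66)
= 1 + 43/132
= 132/132 + 43/132
= 175/132


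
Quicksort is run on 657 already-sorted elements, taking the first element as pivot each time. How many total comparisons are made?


Sum of comparisons per partition:
656 + 655 + ... + 1 + 0
= 657 * (657 - 1) / 2
= 657 * 656 / 2
= 215496


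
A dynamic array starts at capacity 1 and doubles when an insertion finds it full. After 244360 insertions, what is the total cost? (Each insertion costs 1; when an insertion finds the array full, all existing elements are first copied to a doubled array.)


Insertion cost: 244360 (one per element)
Resizes occur just before inserting elements 2, 3, 5, 9, ...
Elements copied at each resize: 1 + 2 + 4 + 8 + 16 + 32 + 64 + 128 + 256 + 512 + 1024 + 2048 + 4096 + 8192 + 16384 + 32768 + 65536 + 131072
Sum of copies = 262143 (geometric series: 2^k - 1)
Total = 244360 + 262143 = 506503


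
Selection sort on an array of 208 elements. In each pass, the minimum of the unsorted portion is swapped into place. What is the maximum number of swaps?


Selection sort performs one swap per pass:
  Pass 1: find min in positions 0 to 207, swap with position 0
  Pass 2: find min in positions 1 to 207, swap with position 1
  Pass 3: find min in positions 2 to 207, swap with position 2
  Pass 4: find min in positions 3 to 207, swap with position 3
  Pass 5: find min in positions 4 to 207, swap with position 4
  ... (202 more passes)
Total passes (and swaps) = n - 1 = 208 - 1 = 207


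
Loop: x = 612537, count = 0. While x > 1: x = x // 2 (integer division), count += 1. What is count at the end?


The variable x halves each step:
x = 612537 -> 306268 -> 153134 -> 76567 -> 38283 -> 19141 -> 9570 -> 4785 -> 2392 -> 1196 -> 598 -> 299 -> 149 -> 74 -> 37 -> 18 -> 9 -> 4 -> 2 -> 1
Number of halvings = floor(log2(612537)) = 19


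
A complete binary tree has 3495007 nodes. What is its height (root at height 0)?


In a complete binary tree, level k holds nodes 2^k .. 2^(k+1)-1 (1-indexed).
Height = floor(log2(n)) = floor(log2(3495007)) = 21
Check: 2^21 = 2097152 <= 3495007 < 4194304 = 2^22


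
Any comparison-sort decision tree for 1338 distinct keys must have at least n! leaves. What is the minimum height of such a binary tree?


A binary decision tree of height h has at most 2^h leaves and needs at least n! of them, so h >= ceil(log2(n!)).
1338! is far too large to multiply out, so use Stirling's series:
  ln(n!) ~ n ln n - n + (1/2) ln(2 pi n) + 1/(12n)  (error below 1/(360 n^3), negligible here)
  ln(1338) = 7.1989312
  n ln n = 1338 * 7.1989312 = 9632.1699
  (1/2) ln(2 pi * 1338) = (1/2) ln(8406.9019) = 4.5184
  1/(12*1338) = 0.0001
  ln(1338!) ~ 9632.1699 - 1338 + 4.5184 + 0.0001 = 8298.6884
Convert to base 2: log2(1338!) = 8298.6884 / ln 2 = 8298.6884 / 0.69314718 = 11972.4766
ceil(11972.4766) = 11973


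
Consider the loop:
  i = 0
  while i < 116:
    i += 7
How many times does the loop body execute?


Starting at i = 0, each iteration adds 7.
Iterations until i >= 116:
  Iteration 1: i = 0 -> i = 7
  Iteration 2: i = 7 -> i = 14
  Iteration 3: i = 14 -> i = 21
  Iteration 4: i = 21 -> i = 28
  Iteration 5: i = 28 -> i = 35
  Iteration 6: i = 35 -> i = 42
  Iteration 7: i = 42 -> i = 49
  Iteration 8: i = 49 -> i = 56
  ... continuing ...
Total iterations = ceil(116/7) = 17


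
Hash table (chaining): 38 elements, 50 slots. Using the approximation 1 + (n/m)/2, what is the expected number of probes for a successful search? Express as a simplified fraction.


Computing expected probes:
alpha = 38/50
= 1 + alpha/2
= 1 + 38/(2*50)
= (2*50 + 38) / (2*50)
= 138/100 = 69/50


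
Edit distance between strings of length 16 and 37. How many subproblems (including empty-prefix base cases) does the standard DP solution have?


The table includes base cases (empty prefixes).
Rows: (m+1) = 17
Columns: (n+1) = 38
Total = 17 * 38 = 646


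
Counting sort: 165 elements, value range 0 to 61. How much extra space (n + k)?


n = 165 (output array)
k = 62 (count array for 62 distinct values)
Extra space = 165 + 62 = 227


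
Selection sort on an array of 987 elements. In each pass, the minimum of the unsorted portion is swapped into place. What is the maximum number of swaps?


Selection sort performs one swap per pass:
  Pass 1: find min in positions 0 to 986, swap with position 0
  Pass 2: find min in positions 1 to 986, swap with position 1
  Pass 3: find min in positions 2 to 986, swap with position 2
  Pass 4: find min in positions 3 to 986, swap with position 3
  Pass 5: find min in positions 4 to 986, swap with position 4
  ... (981 more passes)
Total passes (and swaps) = n - 1 = 987 - 1 = 986


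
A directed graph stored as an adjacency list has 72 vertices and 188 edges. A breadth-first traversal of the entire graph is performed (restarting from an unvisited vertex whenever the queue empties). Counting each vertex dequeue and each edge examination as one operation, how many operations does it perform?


A full BFS traversal dequeues each vertex once and examines each edge once.
Vertex visits: 72
Edge visits: 188
V + E = 72 + 188 = 260


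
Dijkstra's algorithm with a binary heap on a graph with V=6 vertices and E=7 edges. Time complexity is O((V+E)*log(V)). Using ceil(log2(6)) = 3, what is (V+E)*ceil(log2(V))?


Dijkstra with a binary heap: each vertex is extracted once, each edge may relax once.
Each heap operation costs O(log V).
V + E = 6 + 7 = 13
ceil(log2(6)) = 3 (since 2^2 = 4 < 6 <= 8 = 2^3)
Total heap work = (V+E) * ceil(log2(V)) = 13 * 3 = 39


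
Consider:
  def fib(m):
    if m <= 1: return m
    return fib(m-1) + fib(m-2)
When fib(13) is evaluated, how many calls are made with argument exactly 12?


Let N(m) = number of times fib(m) is called while evaluating fib(13).
N(13) = 1 (the initial call).
N(12) = 1 (only fib(13) calls it).
For 1 <= m <= 11: fib(m) is called by fib(m+1) and fib(m+2), so
  N(m) = N(m+1) + N(m+2).
fib(0) is called only by fib(2), so N(0) = N(2).
Walk down from m=13:
  N(13)=1, N(12)=1
N(12) = 1


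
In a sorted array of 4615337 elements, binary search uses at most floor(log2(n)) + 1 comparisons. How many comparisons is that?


Halving sequence: 4615337 -> 2307668 -> 1153834 -> 576917 -> 288458 -> 144229 -> 72114 -> 36057 -> 18028 -> 9014 -> 4507 -> 2253 -> 1126 -> 563 -> 281 -> 140 -> 70 -> 35 -> 17 -> 8 -> 4 -> 2 -> 1
Number of halvings = 22
Max comparisons = 22 + 1 = 23


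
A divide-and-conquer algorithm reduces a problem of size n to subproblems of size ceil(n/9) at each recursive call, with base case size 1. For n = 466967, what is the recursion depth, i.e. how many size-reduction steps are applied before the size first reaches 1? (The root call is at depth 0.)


Each step divides the size by 9 (rounding up); after k steps the size is ceil(n/9^k), which equals 1 exactly when 9^k >= n.
So the depth is the smallest k with 9^k >= 466967, i.e. ceil(log_9(466967)).
9^5 = 59049 < 466967 <= 531441 = 9^6
Recursion depth = 6


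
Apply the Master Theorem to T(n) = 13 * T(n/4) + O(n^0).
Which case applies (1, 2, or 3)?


The Master Theorem: T(n) = a*T(n/b) + O(n^c)
  a = 13, b = 4, c = 0
log_b(a) = log_4(13) ~ 1.85
Compare b^c with a: 4^0 = 1 < 13, so c < log_b(a).
Since c < log_b(a), Case 1 applies.
T(n) = O(n^(log_4 13)) ~ O(n^1.85)
Master Theorem case = 1


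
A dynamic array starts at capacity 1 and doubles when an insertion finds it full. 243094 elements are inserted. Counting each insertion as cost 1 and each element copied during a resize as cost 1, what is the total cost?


n = 243094
Insertion costs: 243094
Resizes copy 1, 2, 4, ... up to the largest power of 2 that is <= n-1 = 243093, i.e. 131072.
Copy costs = 1 + 2 + 4 + 8 + 16 + 32 + 64 + 128 + 256 + 512 + 1024 + 2048 + 4096 + 8192 + 16384 + 32768 + 65536 + 131072 = 262143
Total = 243094 + 262143 = 505237


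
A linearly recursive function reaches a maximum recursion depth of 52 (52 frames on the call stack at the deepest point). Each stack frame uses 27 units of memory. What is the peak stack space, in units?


Maximum recursion depth = 52 frames
Memory per frame = 27 units
Total stack space = depth * frame_size
= 52 * 27 = 1404


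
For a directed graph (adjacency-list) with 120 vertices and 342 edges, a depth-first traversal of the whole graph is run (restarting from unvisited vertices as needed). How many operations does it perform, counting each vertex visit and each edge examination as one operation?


A full DFS traversal visits each vertex once and examines each edge once.
V = 120
E = 342
Sum = 120 + 342 = 462


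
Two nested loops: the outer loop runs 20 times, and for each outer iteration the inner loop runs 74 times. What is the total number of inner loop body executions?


Outer loop: 20 iterations
Inner loop: 74 iterations per outer iteration
Total = 20 * 74 = 1480


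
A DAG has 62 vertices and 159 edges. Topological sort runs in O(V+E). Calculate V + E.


V = 62 (vertex processing)
E = 159 (edge processing)
V + E = 62 + 159 = 221


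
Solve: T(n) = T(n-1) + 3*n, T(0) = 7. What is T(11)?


Expanding the recurrence:
T(11) = T(10) + 3*11
       = T(9) + 3*10 + 3*11
       ...
       = T(0) + 3*(1 + 2 + ... + 11)
       = 7 + 3 * 11*12/2
       = 7 + 3 * 66
       = 7 + 198 = 205


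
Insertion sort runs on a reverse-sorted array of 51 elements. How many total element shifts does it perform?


Sum of shifts = 1 + 2 + 3 + ... + 50
= 51 * 50 / 2
= 2550 / 2
= 1275


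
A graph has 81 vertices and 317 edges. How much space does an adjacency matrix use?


Adjacency matrix: V x V grid of entries
Space = V^2 = 81^2 = 81 * 81 = 6561


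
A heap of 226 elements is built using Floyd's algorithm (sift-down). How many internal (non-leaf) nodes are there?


Leaf nodes occupy roughly half the array.
Sift-down is called for each internal node, starting from the last one.
Internal nodes = floor(n/2) = floor(226/2) = 113


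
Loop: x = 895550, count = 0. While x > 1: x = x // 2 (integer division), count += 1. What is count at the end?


The variable x halves each step:
x = 895550 -> 447775 -> 223887 -> 111943 -> 55971 -> 27985 -> 13992 -> 6996 -> 3498 -> 1749 -> 874 -> 437 -> 218 -> 109 -> 54 -> 27 -> 13 -> 6 -> 3 -> 1
Number of halvings = floor(log2(895550)) = 19


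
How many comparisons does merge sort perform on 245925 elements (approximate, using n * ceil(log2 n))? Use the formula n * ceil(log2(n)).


Recursion depth: ceil(log2(245925)) = 18
Each recursion level merges n = 245925 elements
Total = 245925 * 18 = 4426650


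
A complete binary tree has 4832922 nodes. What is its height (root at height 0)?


In a complete binary tree, level k holds nodes 2^k .. 2^(k+1)-1 (1-indexed).
Height = floor(log2(n)) = floor(log2(4832922)) = 22
Check: 2^22 = 4194304 <= 4832922 < 8388608 = 2^23


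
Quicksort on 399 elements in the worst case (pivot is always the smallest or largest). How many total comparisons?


In the worst case, each partition step picks the worst pivot:
  Partition 1: 398 comparisons (n-1 elements to compare)
  Partition 2: 397 comparisons
  Partition 3: 396 comparisons
  Partition 4: 395 comparisons
  Partition 5: 394 comparisons
  ...
  Last partition: 0 comparisons
Total = (n-1) + (n-2) + ... + 1 + 0 = n*(n-1)/2
= 399*398/2 = 79401


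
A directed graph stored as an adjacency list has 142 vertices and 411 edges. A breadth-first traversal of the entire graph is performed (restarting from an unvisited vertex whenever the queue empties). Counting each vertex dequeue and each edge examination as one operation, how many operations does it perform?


A full BFS traversal dequeues each vertex once and examines each edge once.
Vertex visits: 142
Edge visits: 411
V + E = 142 + 411 = 553


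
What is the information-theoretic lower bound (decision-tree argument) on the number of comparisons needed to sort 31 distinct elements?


A binary decision tree of height h has at most 2^h leaves and needs at least n! of them, so h >= ceil(log2(n!)).
31! is far too large to multiply out, so use Stirling's series:
  ln(n!) ~ n ln n - n + (1/2) ln(2 pi n) + 1/(12n)  (error below 1/(360 n^3), negligible here)
  ln(31) = 3.4339872
  n ln n = 31 * 3.4339872 = 106.4536
  (1/2) ln(2 pi * 31) = (1/2) ln(194.7787) = 2.6359
  1/(12*31) = 0.0027
  ln(31!) ~ 106.4536 - 31 + 2.6359 + 0.0027 = 78.0922
Convert to base 2: log2(31!) = 78.0922 / ln 2 = 78.0922 / 0.69314718 = 112.6632
ceil(112.6632) = 113


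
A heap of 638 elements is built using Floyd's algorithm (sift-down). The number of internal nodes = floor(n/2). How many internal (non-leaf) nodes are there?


Leaf nodes occupy roughly half the array.
Sift-down is called for each internal node, starting from the last one.
Internal nodes = floor(n/2) = floor(638/2) = 319


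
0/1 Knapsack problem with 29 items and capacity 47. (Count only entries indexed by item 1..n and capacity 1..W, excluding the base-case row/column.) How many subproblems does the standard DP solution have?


The DP table is indexed by (item, capacity).
Rows: 29 items
Columns: 47 capacity values (1 to W)
Total subproblems = 29 * 47 = 1363


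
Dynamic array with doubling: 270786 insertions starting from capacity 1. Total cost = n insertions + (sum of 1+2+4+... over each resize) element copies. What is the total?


n = 270786
Insertion costs: 270786
Resizes copy 1, 2, 4, ... up to the largest power of 2 that is <= n-1 = 270785, i.e. 262144.
Copy costs = 1 + 2 + 4 + 8 + 16 + 32 + 64 + 128 + 256 + 512 + 1024 + 2048 + 4096 + 8192 + 16384 + 32768 + 65536 + 131072 + 262144 = 524287
Total = 270786 + 524287 = 795073


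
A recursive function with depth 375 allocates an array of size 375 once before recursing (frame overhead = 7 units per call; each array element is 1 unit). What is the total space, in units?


Array allocation: 375 units (allocated once)
Stack frames: 375 deep * 7 per frame = 2625 units
Total = 375 + 2625 = 3000


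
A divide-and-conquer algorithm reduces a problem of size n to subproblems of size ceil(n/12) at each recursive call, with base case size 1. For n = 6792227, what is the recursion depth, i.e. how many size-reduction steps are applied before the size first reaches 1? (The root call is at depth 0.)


Each step divides the size by 12 (rounding up); after k steps the size is ceil(n/12^k), which equals 1 exactly when 12^k >= n.
So the depth is the smallest k with 12^k >= 6792227, i.e. ceil(log_12(6792227)).
12^6 = 2985984 < 6792227 <= 35831808 = 12^7
Recursion depth = 7


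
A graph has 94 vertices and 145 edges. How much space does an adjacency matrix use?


Adjacency matrix: V x V grid of entries
Space = V^2 = 94^2 = 94 * 94 = 8836


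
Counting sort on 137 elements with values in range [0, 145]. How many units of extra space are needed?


Output array size: 137 (to store sorted result)
Count array size: 146 (one slot per possible value, range 0 to 145)
Total extra space = 137 + 146 = 283


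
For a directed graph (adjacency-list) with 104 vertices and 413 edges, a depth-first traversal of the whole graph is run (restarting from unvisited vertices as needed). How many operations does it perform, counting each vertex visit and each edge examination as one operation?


A full DFS traversal visits each vertex once and examines each edge once.
V = 104
E = 413
Sum = 104 + 413 = 517


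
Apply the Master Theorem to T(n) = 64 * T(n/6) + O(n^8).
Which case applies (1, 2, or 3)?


The Master Theorem: T(n) = a*T(n/b) + O(n^c)
  a = 64, b = 6, c = 8
log_b(a) = log_6(64) ~ 2.321
Compare b^c with a: 6^8 = 1679616 > 64, so c > log_b(a).
Since c > log_b(a), Case 3 applies.
T(n) = O(n^8)
Master Theorem case = 3


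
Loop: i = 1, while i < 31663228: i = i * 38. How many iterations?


i multiplies by 38 each step:
i = 1 -> 38 -> 1444 -> 54872 -> 2085136 -> 79235168 (stop)
Iterations = ceil(log_38(31663228)) = 5


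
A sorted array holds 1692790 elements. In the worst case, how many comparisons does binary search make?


Halving sequence: 1692790 -> 846395 -> 423197 -> 211598 -> 105799 -> 52899 -> 26449 -> 13224 -> 6612 -> 3306 -> 1653 -> 826 -> 413 -> 206 -> 103 -> 51 -> 25 -> 12 -> 6 -> 3 -> 1
Number of halvings = 20
Max comparisons = 20 + 1 = 21


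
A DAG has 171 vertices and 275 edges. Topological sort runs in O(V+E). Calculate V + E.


V = 171 (vertex processing)
E = 275 (edge processing)
V + E = 171 + 275 = 446


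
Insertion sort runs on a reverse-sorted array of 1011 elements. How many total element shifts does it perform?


Sum of shifts = 1 + 2 + 3 + ... + 1010
= 1011 * 1010 / 2
= 1021110 / 2
= 510555


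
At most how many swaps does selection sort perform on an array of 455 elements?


Each of the 454 passes places one element in its final position.
Pass 1: swap minimum into position 0
Pass 2: swap minimum of remaining into position 1
...
Pass 454: last two elements, one swap
Maximum swaps = 455 - 1 = 454


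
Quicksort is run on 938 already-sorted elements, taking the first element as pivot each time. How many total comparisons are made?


Sum of comparisons per partition:
937 + 936 + ... + 1 + 0
= 938 * (938 - 1) / 2
= 938 * 937 / 2
= 439453


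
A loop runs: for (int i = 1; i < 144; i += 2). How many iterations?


Loop starts at i = 1, increments by 2, stops when i >= 144.
Number of iterations = ceil((144 - 1) / 2)
= ceil(143 / 2)
= 72


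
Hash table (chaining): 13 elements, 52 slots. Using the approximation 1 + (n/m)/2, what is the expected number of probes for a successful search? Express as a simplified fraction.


Computing expected probes:
alpha = 13/52
= 1 + alpha/2
= 1 + 13/(2*52)
= (2*52 + 13) / (2*52)
= 117/104 = 9/8


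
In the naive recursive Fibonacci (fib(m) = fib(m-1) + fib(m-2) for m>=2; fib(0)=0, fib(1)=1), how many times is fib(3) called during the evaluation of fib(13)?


Let N(m) = number of times fib(m) is called while evaluating fib(13).
N(13) = 1 (the initial call).
N(12) = 1 (only fib(13) calls it).
For 1 <= m <= 11: fib(m) is called by fib(m+1) and fib(m+2), so
  N(m) = N(m+1) + N(m+2).
fib(0) is called only by fib(2), so N(0) = N(2).
Walk down from m=13:
  N(13)=1, N(12)=1, N(11)=2, N(10)=3, N(9)=5, N(8)=8, N(7)=13, N(6)=21, N(5)=34, N(4)=55, N(3)=89
N(3) = 89


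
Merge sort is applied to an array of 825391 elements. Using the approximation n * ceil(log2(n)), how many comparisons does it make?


Merge sort divides the array into halves recursively.
Number of levels = ceil(log2(825391)) = 20
At each level, approximately n = 825391 comparisons are needed for merging.
Total comparisons ~ n * ceil(log2(n)) = 825391 * 20 = 16507820


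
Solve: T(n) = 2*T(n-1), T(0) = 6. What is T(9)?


Unrolling:
T(9) = 2*T(8) = 2^2*T(7) = ... = 2^9*T(0)
= 2^9 * 6
= 512 * 6 = 3072


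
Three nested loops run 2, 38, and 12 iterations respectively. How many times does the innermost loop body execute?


Loop 1 (outermost): 2 iterations
Loop 2 (middle): 38 iterations per outer
Loop 3 (innermost): 12 iterations per middle
Total = 2 * 38 * 12 = 912


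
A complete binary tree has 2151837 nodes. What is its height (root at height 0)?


In a complete binary tree, level k holds nodes 2^k .. 2^(k+1)-1 (1-indexed).
Height = floor(log2(n)) = floor(log2(2151837)) = 21
Check: 2^21 = 2097152 <= 2151837 < 4194304 = 2^22


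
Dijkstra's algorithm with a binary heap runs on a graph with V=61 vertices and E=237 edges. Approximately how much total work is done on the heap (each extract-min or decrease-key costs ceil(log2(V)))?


Dijkstra with a binary heap: each vertex is extracted once, each edge may relax once.
Each heap operation costs O(log V).
V + E = 61 + 237 = 298
ceil(log2(61)) = 6 (since 2^5 = 32 < 61 <= 64 = 2^6)
Total heap work = (V+E) * ceil(log2(V)) = 298 * 6 = 1788


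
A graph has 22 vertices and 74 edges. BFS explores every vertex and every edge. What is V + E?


A full BFS traversal dequeues each vertex once and examines each edge once.
Vertex visits: 22
Edge visits: 74
V + E = 22 + 74 = 96


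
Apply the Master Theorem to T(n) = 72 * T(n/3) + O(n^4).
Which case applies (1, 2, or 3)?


The Master Theorem: T(n) = a*T(n/b) + O(n^c)
  a = 72, b = 3, c = 4
log_b(a) = log_3(72) ~ 3.893
Compare b^c with a: 3^4 = 81 > 72, so c > log_b(a).
Since c > log_b(a), Case 3 applies.
T(n) = O(n^4)
Master Theorem case = 3


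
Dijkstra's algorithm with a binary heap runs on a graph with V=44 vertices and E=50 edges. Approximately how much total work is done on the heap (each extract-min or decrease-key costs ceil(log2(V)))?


Dijkstra with a binary heap: each vertex is extracted once, each edge may relax once.
Each heap operation costs O(log V).
V + E = 44 + 50 = 94
ceil(log2(44)) = 6 (since 2^5 = 32 < 44 <= 64 = 2^6)
Total heap work = (V+E) * ceil(log2(V)) = 94 * 6 = 564


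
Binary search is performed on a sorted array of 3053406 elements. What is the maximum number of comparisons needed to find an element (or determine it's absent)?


Binary search halves the search space each comparison:
  Step 1: search space = 3053406 -> 1526703
  Step 2: search space = 1526703 -> 763351
  Step 3: search space = 763351 -> 381675
  Step 4: search space = 381675 -> 190837
  Step 5: search space = 190837 -> 95418
  Step 6: search space = 95418 -> 47709
  Step 7: search space = 47709 -> 23854
  Step 8: search space = 23854 -> 11927
  Step 9: search space = 11927 -> 5963
  Step 10: search space = 5963 -> 2981
  Step 11: search space = 2981 -> 1490
  Step 12: search space = 1490 -> 745
  Step 13: search space = 745 -> 372
  Step 14: search space = 372 -> 186
  Step 15: search space = 186 -> 93
  Step 16: search space = 93 -> 46
  Step 17: search space = 46 -> 23
  Step 18: search space = 23 -> 11
  Step 19: search space = 11 -> 5
  Step 20: search space = 5 -> 2
  Step 21: search space = 2 -> 1
  Step 22: search space = 1 (final check)
Maximum comparisons = floor(log2(3053406)) + 1 = 21 + 1 = 22


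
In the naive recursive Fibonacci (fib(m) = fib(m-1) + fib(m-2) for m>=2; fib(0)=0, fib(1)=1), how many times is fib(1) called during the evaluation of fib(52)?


Let N(m) = number of times fib(m) is called while evaluating fib(52).
N(52) = 1 (the initial call).
N(51) = 1 (only fib(52) calls it).
For 1 <= m <= 50: fib(m) is called by fib(m+1) and fib(m+2), so
  N(m) = N(m+1) + N(m+2).
fib(0) is called only by fib(2), so N(0) = N(2).
Walk down from m=52:
  N(52)=1, N(51)=1, N(50)=2, N(49)=3, N(48)=5, N(47)=8, N(46)=13, N(45)=21, N(44)=34, N(43)=55, N(42)=89, N(41)=144, N(40)=233, N(39)=377, N(38)=610, N(37)=987, N(36)=1597, N(35)=2584, N(34)=4181, N(33)=6765, N(32)=10946, N(31)=17711, N(30)=28657, N(29)=46368, N(28)=75025, N(27)=121393, N(26)=196418, N(25)=317811, N(24)=514229, N(23)=832040, N(22)=1346269, N(21)=2178309, N(20)=3524578, N(19)=5702887, N(18)=9227465, N(17)=14930352, N(16)=24157817, N(15)=39088169, N(14)=63245986, N(13)=102334155, N(12)=165580141, N(11)=267914296, N(10)=433494437, N(9)=701408733, N(8)=1134903170, N(7)=1836311903, N(6)=2971215073, N(5)=4807526976, N(4)=7778742049, N(3)=12586269025, N(2)=20365011074, N(1)=32951280099
N(1) = 32951280099


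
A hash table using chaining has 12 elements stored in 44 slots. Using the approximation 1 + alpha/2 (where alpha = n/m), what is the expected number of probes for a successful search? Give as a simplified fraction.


Load factor alpha = n/m = 12/44
Expected probes = 1 + alpha/2 = 1 + 12/(2*44)
= 1 + 12/88
= 88/88 + 12/88
= 100/88
Simplify: 25/22


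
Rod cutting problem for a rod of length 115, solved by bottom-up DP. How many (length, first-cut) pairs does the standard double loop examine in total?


For each subproblem length i = 1..115, the inner loop considers i possible first cuts.
Total = 1 + 2 + ... + 115
= 115*(115+1)/2
= 115*116/2 = 6670


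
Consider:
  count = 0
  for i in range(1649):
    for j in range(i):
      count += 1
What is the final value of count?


For each i, the inner loop runs i times:
  i=0: inner runs 0 times
  i=1: inner runs 1 time
  i=2: inner runs 2 times
  i=3: inner runs 3 times
  i=4: inner runs 4 times
  i=5: inner runs 5 times
  i=6: inner runs 6 times
  i=7: inner runs 7 times
  ...
Total = 0 + 1 + 2 + ... + 1648 = 1649*(1649-1)/2 = 1358776


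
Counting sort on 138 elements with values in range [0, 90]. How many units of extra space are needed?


Output array size: 138 (to store sorted result)
Count array size: 91 (one slot per possible value, range 0 to 90)
Total extra space = 138 + 91 = 229


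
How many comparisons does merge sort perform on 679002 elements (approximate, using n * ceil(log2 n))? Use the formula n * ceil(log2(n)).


Recursion depth: ceil(log2(679002)) = 20
Each recursion level merges n = 679002 elements
Total = 679002 * 20 = 13580040


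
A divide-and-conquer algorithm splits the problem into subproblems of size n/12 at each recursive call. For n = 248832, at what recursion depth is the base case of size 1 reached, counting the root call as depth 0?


At each depth, the problem size is divided by 12:
  Depth 0: problem size = 248832
  Depth 1: problem size = 20736
  Depth 2: problem size = 1728
  Depth 3: problem size = 144
  Depth 4: problem size = 12
  Depth 5: problem size = 1 (base case)
The base case is reached at depth log_12(248832) = 5 (the tree has 6 levels counting depth 0, but the depth asked for is 5).
Recursion depth = 5


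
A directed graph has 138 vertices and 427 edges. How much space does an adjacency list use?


Adjacency list: one list head per vertex + one entry per edge
Vertex heads: 138
Edge entries: 427
Total = 138 + 427 = 565


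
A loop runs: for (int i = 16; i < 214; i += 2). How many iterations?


Loop starts at i = 16, increments by 2, stops when i >= 214.
Number of iterations = ceil((214 - 16) / 2)
= ceil(198 / 2)
= 99


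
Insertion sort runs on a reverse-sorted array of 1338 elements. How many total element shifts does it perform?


Sum of shifts = 1 + 2 + 3 + ... + 1337
= 1338 * 1337 / 2
= 1788906 / 2
= 894453


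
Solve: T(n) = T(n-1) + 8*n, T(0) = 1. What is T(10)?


Expanding the recurrence:
T(10) = T(9) + 8*10
       = T(8) + 8*9 + 8*10
       ...
       = T(0) + 8*(1 + 2 + ... + 10)
       = 1 + 8 * 10*11/2
       = 1 + 8 * 55
       = 1 + 440 = 441


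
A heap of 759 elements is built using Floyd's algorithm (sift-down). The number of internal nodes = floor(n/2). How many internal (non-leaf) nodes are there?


Leaf nodes occupy roughly half the array.
Sift-down is called for each internal node, starting from the last one.
Internal nodes = floor(n/2) = floor(759/2) = 379


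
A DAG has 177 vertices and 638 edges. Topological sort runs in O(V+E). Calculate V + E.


V = 177 (vertex processing)
E = 638 (edge processing)
V + E = 177 + 638 = 815


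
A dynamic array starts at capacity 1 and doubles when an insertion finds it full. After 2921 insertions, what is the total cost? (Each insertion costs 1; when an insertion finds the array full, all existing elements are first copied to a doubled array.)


Insertion cost: 2921 (one per element)
Resizes occur just before inserting elements 2, 3, 5, 9, ...
Elements copied at each resize: 1 + 2 + 4 + 8 + 16 + 32 + 64 + 128 + 256 + 512 + 1024 + 2048
Sum of copies = 4095 (geometric series: 2^k - 1)
Total = 2921 + 4095 = 7016


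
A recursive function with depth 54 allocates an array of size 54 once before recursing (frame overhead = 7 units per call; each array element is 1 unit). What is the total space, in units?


Array allocation: 54 units (allocated once)
Stack frames: 54 deep * 7 per frame = 378 units
Total = 54 + 378 = 432


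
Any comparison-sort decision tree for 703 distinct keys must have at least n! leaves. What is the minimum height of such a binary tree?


A binary decision tree of height h has at most 2^h leaves and needs at least n! of them, so h >= ceil(log2(n!)).
703! is far too large to multiply out, so use Stirling's series:
  ln(n!) ~ n ln n - n + (1/2) ln(2 pi n) + 1/(12n)  (error below 1/(360 n^3), negligible here)
  ln(703) = 6.5553569
  n ln n = 703 * 6.5553569 = 4608.4159
  (1/2) ln(2 pi * 703) = (1/2) ln(4417.0793) = 4.1966
  1/(12*703) = 0.0001
  ln(703!) ~ 4608.4159 - 703 + 4.1966 + 0.0001 = 3909.6126
Convert to base 2: log2(703!) = 3909.6126 / ln 2 = 3909.6126 / 0.69314718 = 5640.3787
ceil(5640.3787) = 5641


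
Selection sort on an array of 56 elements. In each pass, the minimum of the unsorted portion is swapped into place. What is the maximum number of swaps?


Selection sort performs one swap per pass:
  Pass 1: find min in positions 0 to 55, swap with position 0
  Pass 2: find min in positions 1 to 55, swap with position 1
  Pass 3: find min in positions 2 to 55, swap with position 2
  Pass 4: find min in positions 3 to 55, swap with position 3
  Pass 5: find min in positions 4 to 55, swap with position 4
  ... (50 more passes)
Total passes (and swaps) = n - 1 = 56 - 1 = 55


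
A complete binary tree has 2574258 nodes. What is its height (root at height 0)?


In a complete binary tree, level k holds nodes 2^k .. 2^(k+1)-1 (1-indexed).
Height = floor(log2(n)) = floor(log2(2574258)) = 21
Check: 2^21 = 2097152 <= 2574258 < 4194304 = 2^22


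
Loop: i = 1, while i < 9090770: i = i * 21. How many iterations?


i multiplies by 21 each step:
i = 1 -> 21 -> 441 -> 9261 -> 194481 -> 4084101 -> 85766121 (stop)
Iterations = ceil(log_21(9090770)) = 6


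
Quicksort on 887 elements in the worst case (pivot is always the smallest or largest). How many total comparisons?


In the worst case, each partition step picks the worst pivot:
  Partition 1: 886 comparisons (n-1 elements to compare)
  Partition 2: 885 comparisons
  Partition 3: 884 comparisons
  Partition 4: 883 comparisons
  Partition 5: 882 comparisons
  ...
  Last partition: 0 comparisons
Total = (n-1) + (n-2) + ... + 1 + 0 = n*(n-1)/2
= 887*886/2 = 392941


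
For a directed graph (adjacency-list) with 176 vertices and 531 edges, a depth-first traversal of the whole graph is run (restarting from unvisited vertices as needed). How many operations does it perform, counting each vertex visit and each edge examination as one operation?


A full DFS traversal visits each vertex once and examines each edge once.
V = 176
E = 531
Sum = 176 + 531 = 707


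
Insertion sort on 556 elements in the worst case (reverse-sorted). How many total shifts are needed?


In the worst case (reverse-sorted), each element shifts past all previous:
  Element 1: 1 shifts
  Element 2: 2 shifts
  Element 3: 3 shifts
  Element 4: 4 shifts
  Element 5: 5 shifts
  ...
  Element 555: 555 shifts
Total = 1 + 2 + ... + 555
= 556*(556-1)/2 = 154290


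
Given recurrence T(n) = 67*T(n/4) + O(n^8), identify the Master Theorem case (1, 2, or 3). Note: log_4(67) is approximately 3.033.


Master Theorem parameters: a=67, b=4, c=8
log_b(a) = 3.033
Compare b^c with a: 4^8 = 65536 > 67, so c > log_b(a).
Comparing c=8 vs log_b(a)=3.033:
8 > 3.033 => Case 3
Result: T(n) = O(n^8)
Master Theorem case = 3


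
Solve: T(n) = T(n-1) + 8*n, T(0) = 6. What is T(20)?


Expanding the recurrence:
T(20) = T(19) + 8*20
       = T(18) + 8*19 + 8*20
       ...
       = T(0) + 8*(1 + 2 + ... + 20)
       = 6 + 8 * 20*21/2
       = 6 + 8 * 210
       = 6 + 1680 = 1686


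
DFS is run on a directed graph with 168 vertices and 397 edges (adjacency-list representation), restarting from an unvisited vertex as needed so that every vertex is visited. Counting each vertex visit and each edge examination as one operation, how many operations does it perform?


A full DFS traversal processes each vertex exactly once (push/pop on stack).
Each directed edge is examined once.
V = 168, E = 397
V + E = 565


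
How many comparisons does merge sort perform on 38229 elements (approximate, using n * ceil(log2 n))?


Recursion depth: ceil(log2(38229)) = 16
Each recursion level merges n = 38229 elements
Total = 38229 * 16 = 611664


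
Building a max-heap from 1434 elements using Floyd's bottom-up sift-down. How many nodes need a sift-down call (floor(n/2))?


In a heap of 1434 elements (0-indexed array):
  Last element index: 1433
  Parent of last element: floor((1433 - 1) / 2) = 716
  Internal nodes: indices 0 to 716
  Count = floor(1434/2) = 717


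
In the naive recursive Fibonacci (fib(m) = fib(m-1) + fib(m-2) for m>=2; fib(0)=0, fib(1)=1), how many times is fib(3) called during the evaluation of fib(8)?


Let N(m) = number of times fib(m) is called while evaluating fib(8).
N(8) = 1 (the initial call).
N(7) = 1 (only fib(8) calls it).
For 1 <= m <= 6: fib(m) is called by fib(m+1) and fib(m+2), so
  N(m) = N(m+1) + N(m+2).
fib(0) is called only by fib(2), so N(0) = N(2).
Walk down from m=8:
  N(8)=1, N(7)=1, N(6)=2, N(5)=3, N(4)=5, N(3)=8
N(3) = 8


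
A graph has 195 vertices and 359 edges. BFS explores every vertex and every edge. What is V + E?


A full BFS traversal dequeues each vertex once and examines each edge once.
Vertex visits: 195
Edge visits: 359
V + E = 195 + 359 = 554


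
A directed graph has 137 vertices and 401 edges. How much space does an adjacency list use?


Adjacency list: one list head per vertex + one entry per edge
Vertex heads: 137
Edge entries: 401
Total = 137 + 401 = 538


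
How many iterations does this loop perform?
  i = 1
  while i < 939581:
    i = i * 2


The loop variable doubles each iteration:
i = 1 -> 2 -> 4 -> 8 -> 16 -> 32 -> 64 -> 128 -> 256 -> 512 -> 1024 -> 2048 -> 4096 -> 8192 -> 16384 -> 32768 -> 65536 -> 131072 -> 262144 -> 524288 -> 1048576 (stop, 1048576 >= 939581)
Number of doublings = ceil(log2(939581)) = 20


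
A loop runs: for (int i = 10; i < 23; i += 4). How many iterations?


Loop starts at i = 10, increments by 4, stops when i >= 23.
Number of iterations = ceil((23 - 10) / 4)
= ceil(13 / 4)
= 4


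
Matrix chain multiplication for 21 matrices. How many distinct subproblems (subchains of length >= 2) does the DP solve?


Subproblems are indexed by (i, j) where i < j.
Number of such pairs = n*(n-1)/2
= 21 * 20 / 2
= 210


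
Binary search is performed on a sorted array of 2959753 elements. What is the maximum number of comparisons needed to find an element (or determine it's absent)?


Binary search halves the search space each comparison:
  Step 1: search space = 2959753 -> 1479876
  Step 2: search space = 1479876 -> 739938
  Step 3: search space = 739938 -> 369969
  Step 4: search space = 369969 -> 184984
  Step 5: search space = 184984 -> 92492
  Step 6: search space = 92492 -> 46246
  Step 7: search space = 46246 -> 23123
  Step 8: search space = 23123 -> 11561
  Step 9: search space = 11561 -> 5780
  Step 10: search space = 5780 -> 2890
  Step 11: search space = 2890 -> 1445
  Step 12: search space = 1445 -> 722
  Step 13: search space = 722 -> 361
  Step 14: search space = 361 -> 180
  Step 15: search space = 180 -> 90
  Step 16: search space = 90 -> 45
  Step 17: search space = 45 -> 22
  Step 18: search space = 22 -> 11
  Step 19: search space = 11 -> 5
  Step 20: search space = 5 -> 2
  Step 21: search space = 2 -> 1
  Step 22: search space = 1 (final check)
Maximum comparisons = floor(log2(2959753)) + 1 = 21 + 1 = 22
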